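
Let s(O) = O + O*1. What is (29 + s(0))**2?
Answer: 841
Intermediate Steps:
s(O) = 2*O (s(O) = O + O = 2*O)
(29 + s(0))**2 = (29 + 2*0)**2 = (29 + 0)**2 = 29**2 = 841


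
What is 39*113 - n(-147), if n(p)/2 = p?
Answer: 4701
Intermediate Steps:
n(p) = 2*p
39*113 - n(-147) = 39*113 - 2*(-147) = 4407 - 1*(-294) = 4407 + 294 = 4701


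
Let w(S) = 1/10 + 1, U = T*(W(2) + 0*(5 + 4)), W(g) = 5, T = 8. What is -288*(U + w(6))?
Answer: -59184/5 ≈ -11837.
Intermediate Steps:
U = 40 (U = 8*(5 + 0*(5 + 4)) = 8*(5 + 0*9) = 8*(5 + 0) = 8*5 = 40)
w(S) = 11/10 (w(S) = ⅒ + 1 = 11/10)
-288*(U + w(6)) = -288*(40 + 11/10) = -288*411/10 = -59184/5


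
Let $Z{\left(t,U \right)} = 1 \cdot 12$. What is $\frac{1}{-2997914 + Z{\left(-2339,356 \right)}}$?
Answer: $- \frac{1}{2997902} \approx -3.3357 \cdot 10^{-7}$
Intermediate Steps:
$Z{\left(t,U \right)} = 12$
$\frac{1}{-2997914 + Z{\left(-2339,356 \right)}} = \frac{1}{-2997914 + 12} = \frac{1}{-2997902} = - \frac{1}{2997902}$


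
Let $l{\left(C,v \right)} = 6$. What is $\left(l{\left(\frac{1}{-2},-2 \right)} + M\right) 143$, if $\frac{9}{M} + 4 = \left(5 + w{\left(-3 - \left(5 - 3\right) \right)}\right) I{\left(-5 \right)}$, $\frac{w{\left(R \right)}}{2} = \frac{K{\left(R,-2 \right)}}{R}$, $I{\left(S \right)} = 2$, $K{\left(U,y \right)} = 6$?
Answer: $\frac{3861}{2} \approx 1930.5$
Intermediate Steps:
$w{\left(R \right)} = \frac{12}{R}$ ($w{\left(R \right)} = 2 \frac{6}{R} = \frac{12}{R}$)
$M = \frac{15}{2}$ ($M = \frac{9}{-4 + \left(5 + \frac{12}{-3 - \left(5 - 3\right)}\right) 2} = \frac{9}{-4 + \left(5 + \frac{12}{-3 - 2}\right) 2} = \frac{9}{-4 + \left(5 + \frac{12}{-5}\right) 2} = \frac{9}{-4 + \left(5 + 12 \left(- \frac{1}{5}\right)\right) 2} = \frac{9}{-4 + \left(5 - \frac{12}{5}\right) 2} = \frac{9}{-4 + \frac{13}{5} \cdot 2} = \frac{9}{-4 + \frac{26}{5}} = \frac{9}{\frac{6}{5}} = 9 \cdot \frac{5}{6} = \frac{15}{2} \approx 7.5$)
$\left(l{\left(\frac{1}{-2},-2 \right)} + M\right) 143 = \left(6 + \frac{15}{2}\right) 143 = \frac{27}{2} \cdot 143 = \frac{3861}{2}$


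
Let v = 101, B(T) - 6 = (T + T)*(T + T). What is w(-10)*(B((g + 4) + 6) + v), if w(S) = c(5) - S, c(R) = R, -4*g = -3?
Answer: 34155/4 ≈ 8538.8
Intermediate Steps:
g = ¾ (g = -¼*(-3) = ¾ ≈ 0.75000)
B(T) = 6 + 4*T² (B(T) = 6 + (T + T)*(T + T) = 6 + (2*T)*(2*T) = 6 + 4*T²)
w(S) = 5 - S
w(-10)*(B((g + 4) + 6) + v) = (5 - 1*(-10))*((6 + 4*((¾ + 4) + 6)²) + 101) = (5 + 10)*((6 + 4*(19/4 + 6)²) + 101) = 15*((6 + 4*(43/4)²) + 101) = 15*((6 + 4*(1849/16)) + 101) = 15*((6 + 1849/4) + 101) = 15*(1873/4 + 101) = 15*(2277/4) = 34155/4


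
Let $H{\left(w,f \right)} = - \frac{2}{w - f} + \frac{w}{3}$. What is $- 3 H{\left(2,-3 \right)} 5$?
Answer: $-4$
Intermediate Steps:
$H{\left(w,f \right)} = - \frac{2}{w - f} + \frac{w}{3}$ ($H{\left(w,f \right)} = - \frac{2}{w - f} + w \frac{1}{3} = - \frac{2}{w - f} + \frac{w}{3}$)
$- 3 H{\left(2,-3 \right)} 5 = - 3 \frac{6 - 2^{2} - 6}{3 \left(-3 - 2\right)} 5 = - 3 \frac{6 - 4 - 6}{3 \left(-3 - 2\right)} 5 = - 3 \frac{6 - 4 - 6}{3 \left(-5\right)} 5 = - 3 \cdot \frac{1}{3} \left(- \frac{1}{5}\right) \left(-4\right) 5 = \left(-3\right) \frac{4}{15} \cdot 5 = \left(- \frac{4}{5}\right) 5 = -4$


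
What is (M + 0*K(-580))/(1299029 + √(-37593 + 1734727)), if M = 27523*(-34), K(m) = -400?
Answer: -1215607955678/1687474645707 + 935782*√1697134/1687474645707 ≈ -0.71965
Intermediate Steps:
M = -935782
(M + 0*K(-580))/(1299029 + √(-37593 + 1734727)) = (-935782 + 0*(-400))/(1299029 + √(-37593 + 1734727)) = (-935782 + 0)/(1299029 + √1697134) = -935782/(1299029 + √1697134)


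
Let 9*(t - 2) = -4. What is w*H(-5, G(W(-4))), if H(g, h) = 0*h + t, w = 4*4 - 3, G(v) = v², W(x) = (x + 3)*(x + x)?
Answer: 182/9 ≈ 20.222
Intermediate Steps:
W(x) = 2*x*(3 + x) (W(x) = (3 + x)*(2*x) = 2*x*(3 + x))
t = 14/9 (t = 2 + (⅑)*(-4) = 2 - 4/9 = 14/9 ≈ 1.5556)
w = 13 (w = 16 - 3 = 13)
H(g, h) = 14/9 (H(g, h) = 0*h + 14/9 = 0 + 14/9 = 14/9)
w*H(-5, G(W(-4))) = 13*(14/9) = 182/9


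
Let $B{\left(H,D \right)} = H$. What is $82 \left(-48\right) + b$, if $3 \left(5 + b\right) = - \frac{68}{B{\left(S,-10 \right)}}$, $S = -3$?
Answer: $- \frac{35401}{9} \approx -3933.4$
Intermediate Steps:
$b = \frac{23}{9}$ ($b = -5 + \frac{\left(-68\right) \frac{1}{-3}}{3} = -5 + \frac{\left(-68\right) \left(- \frac{1}{3}\right)}{3} = -5 + \frac{1}{3} \cdot \frac{68}{3} = -5 + \frac{68}{9} = \frac{23}{9} \approx 2.5556$)
$82 \left(-48\right) + b = 82 \left(-48\right) + \frac{23}{9} = -3936 + \frac{23}{9} = - \frac{35401}{9}$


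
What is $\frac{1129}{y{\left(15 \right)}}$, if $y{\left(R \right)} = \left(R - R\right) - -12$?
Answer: $\frac{1129}{12} \approx 94.083$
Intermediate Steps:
$y{\left(R \right)} = 12$ ($y{\left(R \right)} = 0 + 12 = 12$)
$\frac{1129}{y{\left(15 \right)}} = \frac{1129}{12}$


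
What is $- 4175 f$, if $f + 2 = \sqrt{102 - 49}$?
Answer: $8350 - 4175 \sqrt{53} \approx -22044.0$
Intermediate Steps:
$f = -2 + \sqrt{53}$ ($f = -2 + \sqrt{102 - 49} = -2 + \sqrt{53} \approx 5.2801$)
$- 4175 f = - 4175 \left(-2 + \sqrt{53}\right) = 8350 - 4175 \sqrt{53}$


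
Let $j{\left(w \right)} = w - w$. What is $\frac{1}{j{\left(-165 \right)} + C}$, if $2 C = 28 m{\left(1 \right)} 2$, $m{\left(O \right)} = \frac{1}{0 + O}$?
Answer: $\frac{1}{28} \approx 0.035714$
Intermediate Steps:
$m{\left(O \right)} = \frac{1}{O}$
$j{\left(w \right)} = 0$
$C = 28$ ($C = \frac{\frac{28}{1} \cdot 2}{2} = \frac{28 \cdot 1 \cdot 2}{2} = \frac{28 \cdot 2}{2} = \frac{1}{2} \cdot 56 = 28$)
$\frac{1}{j{\left(-165 \right)} + C} = \frac{1}{0 + 28} = \frac{1}{28}$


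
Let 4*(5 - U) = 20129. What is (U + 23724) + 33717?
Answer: 209655/4 ≈ 52414.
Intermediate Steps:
U = -20109/4 (U = 5 - ¼*20129 = 5 - 20129/4 = -20109/4 ≈ -5027.3)
(U + 23724) + 33717 = (-20109/4 + 23724) + 33717 = 74787/4 + 33717 = 209655/4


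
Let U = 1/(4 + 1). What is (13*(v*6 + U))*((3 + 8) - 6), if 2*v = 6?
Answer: 1183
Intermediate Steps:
v = 3 (v = (½)*6 = 3)
U = ⅕ (U = 1/5 = ⅕ ≈ 0.20000)
(13*(v*6 + U))*((3 + 8) - 6) = (13*(3*6 + ⅕))*((3 + 8) - 6) = (13*(18 + ⅕))*(11 - 6) = (13*(91/5))*5 = (1183/5)*5 = 1183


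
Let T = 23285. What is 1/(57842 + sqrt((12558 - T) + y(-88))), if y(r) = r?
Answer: 57842/3345707779 - I*sqrt(10815)/3345707779 ≈ 1.7288e-5 - 3.1083e-8*I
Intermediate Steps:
1/(57842 + sqrt((12558 - T) + y(-88))) = 1/(57842 + sqrt((12558 - 1*23285) - 88)) = 1/(57842 + sqrt((12558 - 23285) - 88)) = 1/(57842 + sqrt(-10727 - 88)) = 1/(57842 + sqrt(-10815)) = 1/(57842 + I*sqrt(10815))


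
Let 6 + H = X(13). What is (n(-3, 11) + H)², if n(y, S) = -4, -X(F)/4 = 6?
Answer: 1156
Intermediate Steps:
X(F) = -24 (X(F) = -4*6 = -24)
H = -30 (H = -6 - 24 = -30)
(n(-3, 11) + H)² = (-4 - 30)² = (-34)² = 1156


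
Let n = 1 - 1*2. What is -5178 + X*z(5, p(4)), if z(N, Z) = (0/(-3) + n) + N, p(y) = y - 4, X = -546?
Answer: -7362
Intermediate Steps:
n = -1 (n = 1 - 2 = -1)
p(y) = -4 + y
z(N, Z) = -1 + N (z(N, Z) = (0/(-3) - 1) + N = (0*(-⅓) - 1) + N = (0 - 1) + N = -1 + N)
-5178 + X*z(5, p(4)) = -5178 - 546*(-1 + 5) = -5178 - 546*4 = -5178 - 2184 = -7362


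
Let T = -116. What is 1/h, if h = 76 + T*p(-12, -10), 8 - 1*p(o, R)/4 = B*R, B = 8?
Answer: -1/40756 ≈ -2.4536e-5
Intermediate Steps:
p(o, R) = 32 - 32*R
h = -40756 (h = 76 - 116*(32 - 32*(-10)) = 76 - 116*(32 + 320) = 76 - 116*352 = 76 - 40832 = -40756)
1/h = 1/(-40756) = -1/40756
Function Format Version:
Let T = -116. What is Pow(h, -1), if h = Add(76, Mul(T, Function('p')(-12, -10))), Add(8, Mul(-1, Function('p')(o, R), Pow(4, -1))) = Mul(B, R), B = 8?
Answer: Rational(-1, 40756) ≈ -2.4536e-5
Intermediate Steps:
Function('p')(o, R) = Add(32, Mul(-32, R)) (Function('p')(o, R) = Add(32, Mul(-4, Mul(8, R))) = Add(32, Mul(-32, R)))
h = -40756 (h = Add(76, Mul(-116, Add(32, Mul(-32, -10)))) = Add(76, Mul(-116, Add(32, 320))) = Add(76, Mul(-116, 352)) = Add(76, -40832) = -40756)
Pow(h, -1) = Pow(-40756, -1) = Rational(-1, 40756)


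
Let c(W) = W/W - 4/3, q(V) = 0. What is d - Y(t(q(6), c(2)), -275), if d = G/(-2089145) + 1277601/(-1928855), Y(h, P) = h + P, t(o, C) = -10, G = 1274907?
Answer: 228664852505049/805931555795 ≈ 283.73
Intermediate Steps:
c(W) = -⅓ (c(W) = 1 - 4*⅓ = 1 - 4/3 = -⅓)
Y(h, P) = P + h
d = -1025640896526/805931555795 (d = 1274907/(-2089145) + 1277601/(-1928855) = 1274907*(-1/2089145) + 1277601*(-1/1928855) = -1274907/2089145 - 1277601/1928855 = -1025640896526/805931555795 ≈ -1.2726)
d - Y(t(q(6), c(2)), -275) = -1025640896526/805931555795 - (-275 - 10) = -1025640896526/805931555795 - 1*(-285) = -1025640896526/805931555795 + 285 = 228664852505049/805931555795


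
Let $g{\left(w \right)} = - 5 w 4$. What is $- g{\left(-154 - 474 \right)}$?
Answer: $-12560$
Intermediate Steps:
$g{\left(w \right)} = - 20 w$
$- g{\left(-154 - 474 \right)} = - \left(-20\right) \left(-154 - 474\right) = - \left(-20\right) \left(-628\right) = \left(-1\right) 12560 = -12560$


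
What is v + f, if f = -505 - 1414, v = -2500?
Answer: -4419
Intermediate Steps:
f = -1919
v + f = -2500 - 1919 = -4419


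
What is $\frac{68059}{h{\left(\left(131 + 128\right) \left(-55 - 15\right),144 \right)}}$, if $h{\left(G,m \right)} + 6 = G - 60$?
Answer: $- \frac{68059}{18196} \approx -3.7403$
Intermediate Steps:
$h{\left(G,m \right)} = -66 + G$ ($h{\left(G,m \right)} = -6 + \left(G - 60\right) = -6 + \left(-60 + G\right) = -66 + G$)
$\frac{68059}{h{\left(\left(131 + 128\right) \left(-55 - 15\right),144 \right)}} = \frac{68059}{-66 + \left(131 + 128\right) \left(-55 - 15\right)} = \frac{68059}{-66 + 259 \left(-70\right)} = \frac{68059}{-66 - 18130} = \frac{68059}{-18196} = 68059 \left(- \frac{1}{18196}\right) = - \frac{68059}{18196}$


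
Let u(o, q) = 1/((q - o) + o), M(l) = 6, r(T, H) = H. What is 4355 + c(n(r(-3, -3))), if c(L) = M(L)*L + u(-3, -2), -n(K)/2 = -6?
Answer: 8853/2 ≈ 4426.5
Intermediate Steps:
u(o, q) = 1/q
n(K) = 12 (n(K) = -2*(-6) = 12)
c(L) = -½ + 6*L (c(L) = 6*L + 1/(-2) = 6*L - ½ = -½ + 6*L)
4355 + c(n(r(-3, -3))) = 4355 + (-½ + 6*12) = 4355 + (-½ + 72) = 4355 + 143/2 = 8853/2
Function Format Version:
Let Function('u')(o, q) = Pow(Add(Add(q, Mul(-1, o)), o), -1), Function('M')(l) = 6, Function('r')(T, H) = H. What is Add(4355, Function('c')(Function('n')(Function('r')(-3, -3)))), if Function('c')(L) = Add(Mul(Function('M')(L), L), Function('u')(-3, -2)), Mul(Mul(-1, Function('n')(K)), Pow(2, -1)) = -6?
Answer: Rational(8853, 2) ≈ 4426.5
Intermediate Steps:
Function('u')(o, q) = Pow(q, -1)
Function('n')(K) = 12 (Function('n')(K) = Mul(-2, -6) = 12)
Function('c')(L) = Add(Rational(-1, 2), Mul(6, L)) (Function('c')(L) = Add(Mul(6, L), Pow(-2, -1)) = Add(Mul(6, L), Rational(-1, 2)) = Add(Rational(-1, 2), Mul(6, L)))
Add(4355, Function('c')(Function('n')(Function('r')(-3, -3)))) = Add(4355, Add(Rational(-1, 2), Mul(6, 12))) = Add(4355, Add(Rational(-1, 2), 72)) = Add(4355, Rational(143, 2)) = Rational(8853, 2)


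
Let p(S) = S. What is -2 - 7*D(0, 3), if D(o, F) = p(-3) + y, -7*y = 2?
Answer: 21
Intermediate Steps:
y = -2/7 (y = -⅐*2 = -2/7 ≈ -0.28571)
D(o, F) = -23/7 (D(o, F) = -3 - 2/7 = -23/7)
-2 - 7*D(0, 3) = -2 - 7*(-23/7) = -2 + 23 = 21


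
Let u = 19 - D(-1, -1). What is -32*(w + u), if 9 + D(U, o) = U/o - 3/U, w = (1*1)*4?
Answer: -896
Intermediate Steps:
w = 4 (w = 1*4 = 4)
D(U, o) = -9 - 3/U + U/o (D(U, o) = -9 + (U/o - 3/U) = -9 + (-3/U + U/o) = -9 - 3/U + U/o)
u = 24 (u = 19 - (-9 - 3/(-1) - 1/(-1)) = 19 - (-9 - 3*(-1) - 1*(-1)) = 19 - (-9 + 3 + 1) = 19 - 1*(-5) = 19 + 5 = 24)
-32*(w + u) = -32*(4 + 24) = -32*28 = -1*896 = -896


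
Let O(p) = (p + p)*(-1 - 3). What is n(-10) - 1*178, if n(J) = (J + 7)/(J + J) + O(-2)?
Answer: -3237/20 ≈ -161.85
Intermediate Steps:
O(p) = -8*p (O(p) = (2*p)*(-4) = -8*p)
n(J) = 16 + (7 + J)/(2*J) (n(J) = (J + 7)/(J + J) - 8*(-2) = (7 + J)/((2*J)) + 16 = (7 + J)*(1/(2*J)) + 16 = (7 + J)/(2*J) + 16 = 16 + (7 + J)/(2*J))
n(-10) - 1*178 = (½)*(7 + 33*(-10))/(-10) - 1*178 = (½)*(-⅒)*(7 - 330) - 178 = (½)*(-⅒)*(-323) - 178 = 323/20 - 178 = -3237/20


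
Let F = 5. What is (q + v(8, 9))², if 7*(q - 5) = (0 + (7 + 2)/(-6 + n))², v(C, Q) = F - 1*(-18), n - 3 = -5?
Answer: 159390625/200704 ≈ 794.16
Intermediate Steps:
n = -2 (n = 3 - 5 = -2)
v(C, Q) = 23 (v(C, Q) = 5 - 1*(-18) = 5 + 18 = 23)
q = 2321/448 (q = 5 + (0 + (7 + 2)/(-6 - 2))²/7 = 5 + (0 + 9/(-8))²/7 = 5 + (0 + 9*(-⅛))²/7 = 5 + (0 - 9/8)²/7 = 5 + (-9/8)²/7 = 5 + (⅐)*(81/64) = 5 + 81/448 = 2321/448 ≈ 5.1808)
(q + v(8, 9))² = (2321/448 + 23)² = (12625/448)² = 159390625/200704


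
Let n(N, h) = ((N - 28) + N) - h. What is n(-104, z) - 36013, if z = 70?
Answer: -36319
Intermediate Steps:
n(N, h) = -28 - h + 2*N (n(N, h) = ((-28 + N) + N) - h = (-28 + 2*N) - h = -28 - h + 2*N)
n(-104, z) - 36013 = (-28 - 1*70 + 2*(-104)) - 36013 = (-28 - 70 - 208) - 36013 = -306 - 36013 = -36319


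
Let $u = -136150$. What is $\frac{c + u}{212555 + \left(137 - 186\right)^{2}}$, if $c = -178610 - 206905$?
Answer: $- \frac{521665}{214956} \approx -2.4268$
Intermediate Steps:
$c = -385515$
$\frac{c + u}{212555 + \left(137 - 186\right)^{2}} = \frac{-385515 - 136150}{212555 + \left(137 - 186\right)^{2}} = - \frac{521665}{212555 + \left(-49\right)^{2}} = - \frac{521665}{212555 + 2401} = - \frac{521665}{214956}$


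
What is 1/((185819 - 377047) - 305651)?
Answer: -1/496879 ≈ -2.0126e-6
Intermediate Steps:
1/((185819 - 377047) - 305651) = 1/(-191228 - 305651) = 1/(-496879) = -1/496879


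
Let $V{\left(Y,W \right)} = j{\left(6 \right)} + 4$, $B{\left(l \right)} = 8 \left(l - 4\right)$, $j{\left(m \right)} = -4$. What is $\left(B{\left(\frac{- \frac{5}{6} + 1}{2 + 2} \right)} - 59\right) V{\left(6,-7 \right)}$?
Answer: $0$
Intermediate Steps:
$B{\left(l \right)} = -32 + 8 l$ ($B{\left(l \right)} = 8 \left(-4 + l\right) = -32 + 8 l$)
$V{\left(Y,W \right)} = 0$ ($V{\left(Y,W \right)} = -4 + 4 = 0$)
$\left(B{\left(\frac{- \frac{5}{6} + 1}{2 + 2} \right)} - 59\right) V{\left(6,-7 \right)} = \left(\left(-32 + 8 \frac{- \frac{5}{6} + 1}{2 + 2}\right) - 59\right) 0 = \left(\left(-32 + 8 \frac{\left(-5\right) \frac{1}{6} + 1}{4}\right) - 59\right) 0 = \left(\left(-32 + 8 \left(- \frac{5}{6} + 1\right) \frac{1}{4}\right) - 59\right) 0 = \left(\left(-32 + 8 \cdot \frac{1}{6} \cdot \frac{1}{4}\right) - 59\right) 0 = \left(\left(-32 + 8 \cdot \frac{1}{24}\right) - 59\right) 0 = \left(\left(-32 + \frac{1}{3}\right) - 59\right) 0 = \left(- \frac{95}{3} - 59\right) 0 = \left(- \frac{272}{3}\right) 0 = 0$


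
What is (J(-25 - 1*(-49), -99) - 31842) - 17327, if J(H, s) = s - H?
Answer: -49292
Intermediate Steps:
(J(-25 - 1*(-49), -99) - 31842) - 17327 = ((-99 - (-25 - 1*(-49))) - 31842) - 17327 = ((-99 - (-25 + 49)) - 31842) - 17327 = ((-99 - 1*24) - 31842) - 17327 = ((-99 - 24) - 31842) - 17327 = (-123 - 31842) - 17327 = -31965 - 17327 = -49292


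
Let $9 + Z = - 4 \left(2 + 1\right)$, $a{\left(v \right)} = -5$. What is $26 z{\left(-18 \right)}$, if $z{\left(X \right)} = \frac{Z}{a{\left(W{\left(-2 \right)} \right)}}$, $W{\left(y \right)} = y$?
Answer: $\frac{546}{5} \approx 109.2$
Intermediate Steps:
$Z = -21$ ($Z = -9 - 4 \left(2 + 1\right) = -9 - 12 = -21$)
$z{\left(X \right)} = \frac{21}{5}$ ($z{\left(X \right)} = - \frac{21}{-5} = \left(-21\right) \left(- \frac{1}{5}\right) = \frac{21}{5}$)
$26 z{\left(-18 \right)} = 26 \cdot \frac{21}{5} = \frac{546}{5}$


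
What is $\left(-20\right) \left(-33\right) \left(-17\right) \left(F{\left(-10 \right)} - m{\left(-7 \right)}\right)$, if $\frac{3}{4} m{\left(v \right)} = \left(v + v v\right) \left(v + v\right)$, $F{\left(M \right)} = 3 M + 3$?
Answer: $-8493540$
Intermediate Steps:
$F{\left(M \right)} = 3 + 3 M$
$m{\left(v \right)} = \frac{8 v \left(v + v^{2}\right)}{3}$ ($m{\left(v \right)} = \frac{4 \left(v + v v\right) \left(v + v\right)}{3} = \frac{4 \left(v + v^{2}\right) 2 v}{3} = \frac{4 \cdot 2 v \left(v + v^{2}\right)}{3} = \frac{8 v \left(v + v^{2}\right)}{3}$)
$\left(-20\right) \left(-33\right) \left(-17\right) \left(F{\left(-10 \right)} - m{\left(-7 \right)}\right) = \left(-20\right) \left(-33\right) \left(-17\right) \left(\left(3 + 3 \left(-10\right)\right) - \frac{8 \left(-7\right)^{2} \left(1 - 7\right)}{3}\right) = 660 \left(-17\right) \left(\left(3 - 30\right) - \frac{8}{3} \cdot 49 \left(-6\right)\right) = - 11220 \left(-27 - -784\right) = - 11220 \left(-27 + 784\right) = \left(-11220\right) 757 = -8493540$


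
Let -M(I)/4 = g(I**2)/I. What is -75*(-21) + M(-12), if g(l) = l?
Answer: 1623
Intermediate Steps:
M(I) = -4*I (M(I) = -4*I**2/I = -4*I)
-75*(-21) + M(-12) = -75*(-21) - 4*(-12) = 1575 + 48 = 1623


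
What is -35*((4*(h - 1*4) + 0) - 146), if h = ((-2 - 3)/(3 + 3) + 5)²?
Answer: 29155/9 ≈ 3239.4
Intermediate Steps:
h = 625/36 (h = (-5/6 + 5)² = (-5*⅙ + 5)² = (-⅚ + 5)² = (25/6)² = 625/36 ≈ 17.361)
-35*((4*(h - 1*4) + 0) - 146) = -35*((4*(625/36 - 1*4) + 0) - 146) = -35*((4*(625/36 - 4) + 0) - 146) = -35*((4*(481/36) + 0) - 146) = -35*((481/9 + 0) - 146) = -35*(481/9 - 146) = -35*(-833/9) = 29155/9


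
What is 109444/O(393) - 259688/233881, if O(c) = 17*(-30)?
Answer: -12864656522/59639655 ≈ -215.71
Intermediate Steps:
O(c) = -510
109444/O(393) - 259688/233881 = 109444/(-510) - 259688/233881 = 109444*(-1/510) - 259688*1/233881 = -54722/255 - 259688/233881 = -12864656522/59639655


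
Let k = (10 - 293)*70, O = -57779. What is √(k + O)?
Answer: 3*I*√8621 ≈ 278.55*I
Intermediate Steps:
k = -19810 (k = -283*70 = -19810)
√(k + O) = √(-19810 - 57779) = √(-77589) = 3*I*√8621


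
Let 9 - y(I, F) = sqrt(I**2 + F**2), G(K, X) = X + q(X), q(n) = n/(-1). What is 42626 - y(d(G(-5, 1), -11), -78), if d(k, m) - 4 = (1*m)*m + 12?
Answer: 42617 + sqrt(24853) ≈ 42775.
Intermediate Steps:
q(n) = -n (q(n) = n*(-1) = -n)
G(K, X) = 0 (G(K, X) = X - X = 0)
d(k, m) = 16 + m**2 (d(k, m) = 4 + ((1*m)*m + 12) = 4 + (m*m + 12) = 4 + (m**2 + 12) = 4 + (12 + m**2) = 16 + m**2)
y(I, F) = 9 - sqrt(F**2 + I**2) (y(I, F) = 9 - sqrt(I**2 + F**2) = 9 - sqrt(F**2 + I**2))
42626 - y(d(G(-5, 1), -11), -78) = 42626 - (9 - sqrt((-78)**2 + (16 + (-11)**2)**2)) = 42626 - (9 - sqrt(6084 + (16 + 121)**2)) = 42626 - (9 - sqrt(6084 + 137**2)) = 42626 - (9 - sqrt(6084 + 18769)) = 42626 - (9 - sqrt(24853)) = 42626 + (-9 + sqrt(24853)) = 42617 + sqrt(24853)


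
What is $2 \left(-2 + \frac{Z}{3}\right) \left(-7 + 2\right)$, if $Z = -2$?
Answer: $\frac{80}{3} \approx 26.667$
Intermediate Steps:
$2 \left(-2 + \frac{Z}{3}\right) \left(-7 + 2\right) = 2 \left(-2 - \frac{2}{3}\right) \left(-7 + 2\right) = 2 \left(-2 - \frac{2}{3}\right) \left(-5\right) = 2 \left(- \frac{8}{3}\right) \left(-5\right) = \left(- \frac{16}{3}\right) \left(-5\right) = \frac{80}{3}$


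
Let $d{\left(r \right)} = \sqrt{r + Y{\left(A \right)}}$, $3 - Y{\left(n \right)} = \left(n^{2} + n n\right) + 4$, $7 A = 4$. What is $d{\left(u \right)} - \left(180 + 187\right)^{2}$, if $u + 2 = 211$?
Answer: $-134689 + \frac{4 \sqrt{635}}{7} \approx -1.3467 \cdot 10^{5}$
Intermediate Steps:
$A = \frac{4}{7}$ ($A = \frac{1}{7} \cdot 4 = \frac{4}{7} \approx 0.57143$)
$Y{\left(n \right)} = -1 - 2 n^{2}$ ($Y{\left(n \right)} = 3 - \left(\left(n^{2} + n n\right) + 4\right) = 3 - \left(\left(n^{2} + n^{2}\right) + 4\right) = 3 - \left(2 n^{2} + 4\right) = 3 - \left(4 + 2 n^{2}\right) = -1 - 2 n^{2}$)
$u = 209$ ($u = -2 + 211 = 209$)
$d{\left(r \right)} = \sqrt{- \frac{81}{49} + r}$ ($d{\left(r \right)} = \sqrt{r - \left(1 + 2 \left(\frac{4}{7}\right)^{2}\right)} = \sqrt{r - \frac{81}{49}} = \sqrt{- \frac{81}{49} + r}$)
$d{\left(u \right)} - \left(180 + 187\right)^{2} = \frac{\sqrt{-81 + 49 \cdot 209}}{7} - \left(180 + 187\right)^{2} = \frac{\sqrt{-81 + 10241}}{7} - 367^{2} = \frac{\sqrt{10160}}{7} - 134689 = \frac{4 \sqrt{635}}{7} - 134689 = -134689 + \frac{4 \sqrt{635}}{7}$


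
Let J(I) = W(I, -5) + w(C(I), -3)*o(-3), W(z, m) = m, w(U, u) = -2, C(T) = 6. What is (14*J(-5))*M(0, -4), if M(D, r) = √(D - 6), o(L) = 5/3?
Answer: -350*I*√6/3 ≈ -285.77*I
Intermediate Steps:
o(L) = 5/3 (o(L) = 5*(⅓) = 5/3)
M(D, r) = √(-6 + D)
J(I) = -25/3 (J(I) = -5 - 2*5/3 = -5 - 10/3 = -25/3)
(14*J(-5))*M(0, -4) = (14*(-25/3))*√(-6 + 0) = -350*I*√6/3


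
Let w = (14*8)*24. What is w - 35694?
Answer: -33006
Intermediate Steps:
w = 2688 (w = 112*24 = 2688)
w - 35694 = 2688 - 35694 = -33006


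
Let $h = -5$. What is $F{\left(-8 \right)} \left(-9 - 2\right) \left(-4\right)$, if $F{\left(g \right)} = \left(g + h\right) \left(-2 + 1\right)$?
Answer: $572$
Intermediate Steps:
$F{\left(g \right)} = 5 - g$ ($F{\left(g \right)} = \left(g - 5\right) \left(-2 + 1\right) = \left(-5 + g\right) \left(-1\right) = 5 - g$)
$F{\left(-8 \right)} \left(-9 - 2\right) \left(-4\right) = \left(5 - -8\right) \left(-9 - 2\right) \left(-4\right) = \left(5 + 8\right) \left(\left(-11\right) \left(-4\right)\right) = 13 \cdot 44 = 572$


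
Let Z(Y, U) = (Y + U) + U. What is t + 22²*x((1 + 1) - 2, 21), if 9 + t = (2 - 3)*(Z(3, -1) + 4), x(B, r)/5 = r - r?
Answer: -14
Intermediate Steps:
Z(Y, U) = Y + 2*U (Z(Y, U) = (U + Y) + U = Y + 2*U)
x(B, r) = 0 (x(B, r) = 5*(r - r) = 5*0 = 0)
t = -14 (t = -9 + (2 - 3)*((3 + 2*(-1)) + 4) = -9 - ((3 - 2) + 4) = -9 - (1 + 4) = -9 - 1*5 = -9 - 5 = -14)
t + 22²*x((1 + 1) - 2, 21) = -14 + 22²*0 = -14 + 484*0 = -14 + 0 = -14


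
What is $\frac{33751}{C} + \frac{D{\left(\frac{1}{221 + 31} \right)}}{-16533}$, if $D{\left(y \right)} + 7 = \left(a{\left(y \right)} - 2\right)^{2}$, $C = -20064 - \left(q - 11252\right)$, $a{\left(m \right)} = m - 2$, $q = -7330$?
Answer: $- \frac{5906068586959}{259328173104} \approx -22.775$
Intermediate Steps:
$a{\left(m \right)} = -2 + m$ ($a{\left(m \right)} = m - 2 = -2 + m$)
$C = -1482$ ($C = -20064 - \left(-7330 - 11252\right) = -20064 - -18582 = -20064 + 18582 = -1482$)
$D{\left(y \right)} = -7 + \left(-4 + y\right)^{2}$ ($D{\left(y \right)} = -7 + \left(\left(-2 + y\right) - 2\right)^{2} = -7 + \left(-4 + y\right)^{2}$)
$\frac{33751}{C} + \frac{D{\left(\frac{1}{221 + 31} \right)}}{-16533} = \frac{33751}{-1482} + \frac{-7 + \left(-4 + \frac{1}{221 + 31}\right)^{2}}{-16533} = 33751 \left(- \frac{1}{1482}\right) + \left(-7 + \left(-4 + \frac{1}{252}\right)^{2}\right) \left(- \frac{1}{16533}\right) = - \frac{33751}{1482} + \left(-7 + \left(-4 + \frac{1}{252}\right)^{2}\right) \left(- \frac{1}{16533}\right) = - \frac{33751}{1482} + \left(-7 + \left(- \frac{1007}{252}\right)^{2}\right) \left(- \frac{1}{16533}\right) = - \frac{33751}{1482} + \left(-7 + \frac{1014049}{63504}\right) \left(- \frac{1}{16533}\right) = - \frac{33751}{1482} + \frac{569521}{63504} \left(- \frac{1}{16533}\right) = - \frac{33751}{1482} - \frac{569521}{1049911632} = - \frac{5906068586959}{259328173104}$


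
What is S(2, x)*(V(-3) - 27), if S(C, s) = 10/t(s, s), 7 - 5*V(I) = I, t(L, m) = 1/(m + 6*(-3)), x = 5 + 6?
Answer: 1750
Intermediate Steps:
x = 11
t(L, m) = 1/(-18 + m) (t(L, m) = 1/(m - 18) = 1/(-18 + m))
V(I) = 7/5 - I/5
S(C, s) = -180 + 10*s (S(C, s) = 10/(1/(-18 + s)) = 10*(-18 + s) = -180 + 10*s)
S(2, x)*(V(-3) - 27) = (-180 + 10*11)*((7/5 - 1/5*(-3)) - 27) = (-180 + 110)*((7/5 + 3/5) - 27) = -70*(2 - 27) = -70*(-25) = 1750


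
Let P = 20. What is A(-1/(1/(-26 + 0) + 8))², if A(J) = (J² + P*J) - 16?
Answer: 628132332304/1836036801 ≈ 342.11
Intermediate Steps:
A(J) = -16 + J² + 20*J (A(J) = (J² + 20*J) - 16 = -16 + J² + 20*J)
A(-1/(1/(-26 + 0) + 8))² = (-16 + (-1/(1/(-26 + 0) + 8))² + 20*(-1/(1/(-26 + 0) + 8)))² = (-16 + (-1/(1/(-26) + 8))² + 20*(-1/(1/(-26) + 8)))² = (-16 + (-1/(-1/26 + 8))² + 20*(-1/(-1/26 + 8)))² = (-16 + (-1/207/26)² + 20*(-1/207/26))² = (-16 + (-1*26/207)² + 20*(-1*26/207))² = (-16 + (-26/207)² + 20*(-26/207))² = (-16 + 676/42849 - 520/207)² = (-792548/42849)² = 628132332304/1836036801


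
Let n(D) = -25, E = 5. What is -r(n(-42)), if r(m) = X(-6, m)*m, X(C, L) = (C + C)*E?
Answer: -1500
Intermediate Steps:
X(C, L) = 10*C (X(C, L) = (C + C)*5 = (2*C)*5 = 10*C)
r(m) = -60*m (r(m) = (10*(-6))*m = -60*m)
-r(n(-42)) = -(-60)*(-25) = -1*1500 = -1500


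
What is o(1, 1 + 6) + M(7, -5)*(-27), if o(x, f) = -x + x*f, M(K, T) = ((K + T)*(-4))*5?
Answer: 1086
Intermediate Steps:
M(K, T) = -20*K - 20*T (M(K, T) = (-4*K - 4*T)*5 = -20*K - 20*T)
o(x, f) = -x + f*x
o(1, 1 + 6) + M(7, -5)*(-27) = 1*(-1 + (1 + 6)) + (-20*7 - 20*(-5))*(-27) = 1*(-1 + 7) + (-140 + 100)*(-27) = 1*6 - 40*(-27) = 6 + 1080 = 1086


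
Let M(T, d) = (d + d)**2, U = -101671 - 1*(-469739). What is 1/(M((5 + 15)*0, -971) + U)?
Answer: 1/4139432 ≈ 2.4158e-7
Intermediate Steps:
U = 368068 (U = -101671 + 469739 = 368068)
M(T, d) = 4*d**2 (M(T, d) = (2*d)**2 = 4*d**2)
1/(M((5 + 15)*0, -971) + U) = 1/(4*(-971)**2 + 368068) = 1/(4*942841 + 368068) = 1/(3771364 + 368068) = 1/4139432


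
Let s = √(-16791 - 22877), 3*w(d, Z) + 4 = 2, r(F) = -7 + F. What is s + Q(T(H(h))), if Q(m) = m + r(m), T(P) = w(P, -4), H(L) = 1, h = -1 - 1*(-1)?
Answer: -25/3 + 2*I*√9917 ≈ -8.3333 + 199.17*I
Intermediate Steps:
w(d, Z) = -⅔ (w(d, Z) = -4/3 + (⅓)*2 = -4/3 + ⅔ = -⅔)
h = 0 (h = -1 + 1 = 0)
T(P) = -⅔
Q(m) = -7 + 2*m (Q(m) = m + (-7 + m) = -7 + 2*m)
s = 2*I*√9917 (s = √(-39668) = 2*I*√9917 ≈ 199.17*I)
s + Q(T(H(h))) = 2*I*√9917 + (-7 + 2*(-⅔)) = 2*I*√9917 + (-7 - 4/3) = 2*I*√9917 - 25/3 = -25/3 + 2*I*√9917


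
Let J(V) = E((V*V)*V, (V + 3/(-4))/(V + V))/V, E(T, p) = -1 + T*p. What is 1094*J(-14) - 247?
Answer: 1579013/14 ≈ 1.1279e+5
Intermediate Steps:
J(V) = (-1 + V²*(-¾ + V)/2)/V (J(V) = (-1 + ((V*V)*V)*((V + 3/(-4))/(V + V)))/V = (-1 + (V²*V)*((V + 3*(-¼))/((2*V))))/V = (-1 + V³*((V - ¾)*(1/(2*V))))/V = (-1 + V³*((-¾ + V)*(1/(2*V))))/V = (-1 + V³*((-¾ + V)/(2*V)))/V = (-1 + V²*(-¾ + V)/2)/V)
1094*J(-14) - 247 = 1094*((⅛)*(-8 + (-14)²*(-3 + 4*(-14)))/(-14)) - 247 = 1094*((⅛)*(-1/14)*(-8 + 196*(-3 - 56))) - 247 = 1094*((⅛)*(-1/14)*(-8 + 196*(-59))) - 247 = 1094*((⅛)*(-1/14)*(-8 - 11564)) - 247 = 1094*((⅛)*(-1/14)*(-11572)) - 247 = 1094*(2893/28) - 247 = 1582471/14 - 247 = 1579013/14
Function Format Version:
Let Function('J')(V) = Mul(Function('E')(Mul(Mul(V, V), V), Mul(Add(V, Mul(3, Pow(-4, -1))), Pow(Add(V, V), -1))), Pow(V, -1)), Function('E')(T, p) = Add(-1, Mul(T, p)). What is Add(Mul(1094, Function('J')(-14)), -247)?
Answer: Rational(1579013, 14) ≈ 1.1279e+5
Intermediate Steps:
Function('J')(V) = Mul(Pow(V, -1), Add(-1, Mul(Rational(1, 2), Pow(V, 2), Add(Rational(-3, 4), V)))) (Function('J')(V) = Mul(Add(-1, Mul(Mul(Mul(V, V), V), Mul(Add(V, Mul(3, Pow(-4, -1))), Pow(Add(V, V), -1)))), Pow(V, -1)) = Mul(Add(-1, Mul(Mul(Pow(V, 2), V), Mul(Add(V, Mul(3, Rational(-1, 4))), Pow(Mul(2, V), -1)))), Pow(V, -1)) = Mul(Add(-1, Mul(Pow(V, 3), Mul(Add(V, Rational(-3, 4)), Mul(Rational(1, 2), Pow(V, -1))))), Pow(V, -1)) = Mul(Add(-1, Mul(Pow(V, 3), Mul(Add(Rational(-3, 4), V), Mul(Rational(1, 2), Pow(V, -1))))), Pow(V, -1)) = Mul(Add(-1, Mul(Pow(V, 3), Mul(Rational(1, 2), Pow(V, -1), Add(Rational(-3, 4), V)))), Pow(V, -1)) = Mul(Add(-1, Mul(Rational(1, 2), Pow(V, 2), Add(Rational(-3, 4), V))), Pow(V, -1)) = Mul(Pow(V, -1), Add(-1, Mul(Rational(1, 2), Pow(V, 2), Add(Rational(-3, 4), V)))))
Add(Mul(1094, Function('J')(-14)), -247) = Add(Mul(1094, Mul(Rational(1, 8), Pow(-14, -1), Add(-8, Mul(Pow(-14, 2), Add(-3, Mul(4, -14)))))), -247) = Add(Mul(1094, Mul(Rational(1, 8), Rational(-1, 14), Add(-8, Mul(196, Add(-3, -56))))), -247) = Add(Mul(1094, Mul(Rational(1, 8), Rational(-1, 14), Add(-8, Mul(196, -59)))), -247) = Add(Mul(1094, Mul(Rational(1, 8), Rational(-1, 14), Add(-8, -11564))), -247) = Add(Mul(1094, Mul(Rational(1, 8), Rational(-1, 14), -11572)), -247) = Add(Mul(1094, Rational(2893, 28)), -247) = Add(Rational(1582471, 14), -247) = Rational(1579013, 14)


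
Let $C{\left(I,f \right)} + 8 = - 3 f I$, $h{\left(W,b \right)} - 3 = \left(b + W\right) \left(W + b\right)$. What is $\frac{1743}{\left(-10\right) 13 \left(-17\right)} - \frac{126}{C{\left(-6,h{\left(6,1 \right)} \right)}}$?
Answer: $\frac{334761}{512720} \approx 0.65291$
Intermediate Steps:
$h{\left(W,b \right)} = 3 + \left(W + b\right)^{2}$ ($h{\left(W,b \right)} = 3 + \left(b + W\right) \left(W + b\right) = 3 + \left(W + b\right) \left(W + b\right) = 3 + \left(W + b\right)^{2}$)
$C{\left(I,f \right)} = -8 - 3 I f$ ($C{\left(I,f \right)} = -8 + - 3 f I = -8 - 3 I f$)
$\frac{1743}{\left(-10\right) 13 \left(-17\right)} - \frac{126}{C{\left(-6,h{\left(6,1 \right)} \right)}} = \frac{1743}{\left(-10\right) 13 \left(-17\right)} - \frac{126}{-8 - - 18 \left(3 + \left(6 + 1\right)^{2}\right)} = \frac{1743}{\left(-130\right) \left(-17\right)} - \frac{126}{-8 - - 18 \left(3 + 7^{2}\right)} = \frac{1743}{2210} - \frac{126}{-8 - - 18 \left(3 + 49\right)} = 1743 \cdot \frac{1}{2210} - \frac{126}{-8 - \left(-18\right) 52} = \frac{1743}{2210} - \frac{126}{-8 + 936} = \frac{1743}{2210} - \frac{126}{928} = \frac{1743}{2210} - \frac{63}{464} = \frac{334761}{512720}$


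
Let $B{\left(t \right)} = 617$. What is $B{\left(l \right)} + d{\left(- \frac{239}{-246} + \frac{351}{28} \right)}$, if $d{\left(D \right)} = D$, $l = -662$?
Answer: $\frac{2171467}{3444} \approx 630.51$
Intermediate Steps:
$B{\left(l \right)} + d{\left(- \frac{239}{-246} + \frac{351}{28} \right)} = 617 + \left(- \frac{239}{-246} + \frac{351}{28}\right) = 617 + \left(\left(-239\right) \left(- \frac{1}{246}\right) + 351 \cdot \frac{1}{28}\right) = 617 + \left(\frac{239}{246} + \frac{351}{28}\right) = 617 + \frac{46519}{3444} = \frac{2171467}{3444}$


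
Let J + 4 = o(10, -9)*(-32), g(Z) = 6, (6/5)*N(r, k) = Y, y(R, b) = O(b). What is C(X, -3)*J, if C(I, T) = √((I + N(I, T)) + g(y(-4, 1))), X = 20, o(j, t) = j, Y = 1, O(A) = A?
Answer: -54*√966 ≈ -1678.3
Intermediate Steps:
y(R, b) = b
N(r, k) = ⅚ (N(r, k) = (⅚)*1 = ⅚)
J = -324 (J = -4 + 10*(-32) = -4 - 320 = -324)
C(I, T) = √(41/6 + I) (C(I, T) = √((I + ⅚) + 6) = √((⅚ + I) + 6) = √(41/6 + I))
C(X, -3)*J = (√(246 + 36*20)/6)*(-324) = (√(246 + 720)/6)*(-324) = (√966/6)*(-324) = -54*√966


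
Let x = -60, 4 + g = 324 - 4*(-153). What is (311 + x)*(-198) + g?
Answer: -48766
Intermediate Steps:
g = 932 (g = -4 + (324 - 4*(-153)) = -4 + (324 + 612) = -4 + 936 = 932)
(311 + x)*(-198) + g = (311 - 60)*(-198) + 932 = 251*(-198) + 932 = -49698 + 932 = -48766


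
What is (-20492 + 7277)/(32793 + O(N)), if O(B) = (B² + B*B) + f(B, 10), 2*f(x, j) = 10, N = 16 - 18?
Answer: -13215/32806 ≈ -0.40282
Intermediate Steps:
N = -2
f(x, j) = 5 (f(x, j) = (½)*10 = 5)
O(B) = 5 + 2*B² (O(B) = (B² + B*B) + 5 = (B² + B²) + 5 = 2*B² + 5 = 5 + 2*B²)
(-20492 + 7277)/(32793 + O(N)) = (-20492 + 7277)/(32793 + (5 + 2*(-2)²)) = -13215/(32793 + (5 + 2*4)) = -13215/(32793 + (5 + 8)) = -13215/(32793 + 13) = -13215/32806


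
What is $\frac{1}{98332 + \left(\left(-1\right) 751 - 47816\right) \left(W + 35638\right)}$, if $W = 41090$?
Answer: $- \frac{1}{3726350444} \approx -2.6836 \cdot 10^{-10}$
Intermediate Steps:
$\frac{1}{98332 + \left(\left(-1\right) 751 - 47816\right) \left(W + 35638\right)} = \frac{1}{98332 + \left(\left(-1\right) 751 - 47816\right) \left(41090 + 35638\right)} = \frac{1}{98332 + \left(-751 - 47816\right) 76728} = \frac{1}{98332 - 3726448776} = \frac{1}{-3726350444} = - \frac{1}{3726350444}$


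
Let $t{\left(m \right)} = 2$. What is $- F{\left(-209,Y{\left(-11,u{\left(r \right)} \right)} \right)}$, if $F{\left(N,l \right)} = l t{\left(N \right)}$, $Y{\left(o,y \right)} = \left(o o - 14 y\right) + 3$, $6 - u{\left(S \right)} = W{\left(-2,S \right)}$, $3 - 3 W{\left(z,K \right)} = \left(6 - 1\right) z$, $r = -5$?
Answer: $- \frac{604}{3} \approx -201.33$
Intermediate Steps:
$W{\left(z,K \right)} = 1 - \frac{5 z}{3}$ ($W{\left(z,K \right)} = 1 - \frac{\left(6 - 1\right) z}{3} = 1 - \frac{5 z}{3}$)
$u{\left(S \right)} = \frac{5}{3}$ ($u{\left(S \right)} = 6 - \left(1 - - \frac{10}{3}\right) = 6 - \left(1 + \frac{10}{3}\right) = 6 - \frac{13}{3} = \frac{5}{3}$)
$Y{\left(o,y \right)} = 3 + o^{2} - 14 y$ ($Y{\left(o,y \right)} = \left(o^{2} - 14 y\right) + 3 = 3 + o^{2} - 14 y$)
$F{\left(N,l \right)} = 2 l$ ($F{\left(N,l \right)} = l 2 = 2 l$)
$- F{\left(-209,Y{\left(-11,u{\left(r \right)} \right)} \right)} = - 2 \left(3 + \left(-11\right)^{2} - \frac{70}{3}\right) = - 2 \left(3 + 121 - \frac{70}{3}\right) = - \frac{2 \cdot 302}{3} = \left(-1\right) \frac{604}{3} = - \frac{604}{3}$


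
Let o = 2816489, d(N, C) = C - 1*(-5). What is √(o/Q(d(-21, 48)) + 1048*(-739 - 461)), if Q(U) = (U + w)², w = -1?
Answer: I*√3397733911/52 ≈ 1121.0*I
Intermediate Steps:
d(N, C) = 5 + C (d(N, C) = C + 5 = 5 + C)
Q(U) = (-1 + U)² (Q(U) = (U - 1)² = (-1 + U)²)
√(o/Q(d(-21, 48)) + 1048*(-739 - 461)) = √(2816489/((-1 + (5 + 48))²) + 1048*(-739 - 461)) = √(2816489/((-1 + 53)²) + 1048*(-1200)) = √(2816489/(52²) - 1257600) = √(2816489/2704 - 1257600) = √(2816489*(1/2704) - 1257600) = √(216653/208 - 1257600) = √(-261364147/208) = I*√3397733911/52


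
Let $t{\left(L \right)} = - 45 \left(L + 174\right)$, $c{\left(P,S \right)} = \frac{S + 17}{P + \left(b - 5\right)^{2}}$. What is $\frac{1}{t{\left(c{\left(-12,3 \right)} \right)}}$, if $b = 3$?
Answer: $- \frac{2}{15435} \approx -0.00012958$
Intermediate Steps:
$c{\left(P,S \right)} = \frac{17 + S}{4 + P}$ ($c{\left(P,S \right)} = \frac{S + 17}{P + \left(3 - 5\right)^{2}} = \frac{17 + S}{P + \left(-2\right)^{2}} = \frac{17 + S}{P + 4} = \frac{17 + S}{4 + P}$)
$t{\left(L \right)} = -7830 - 45 L$ ($t{\left(L \right)} = - 45 \left(174 + L\right) = -7830 - 45 L$)
$\frac{1}{t{\left(c{\left(-12,3 \right)} \right)}} = \frac{1}{-7830 - 45 \frac{17 + 3}{4 - 12}} = \frac{1}{-7830 - 45 \frac{1}{-8} \cdot 20} = \frac{1}{-7830 - 45 \left(\left(- \frac{1}{8}\right) 20\right)} = \frac{1}{-7830 - - \frac{225}{2}} = \frac{1}{-7830 + \frac{225}{2}} = \frac{1}{- \frac{15435}{2}} = - \frac{2}{15435}$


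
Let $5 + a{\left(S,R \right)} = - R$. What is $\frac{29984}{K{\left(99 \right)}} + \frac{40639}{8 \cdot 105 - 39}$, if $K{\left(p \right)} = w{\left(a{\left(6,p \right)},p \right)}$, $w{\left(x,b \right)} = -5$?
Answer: $- \frac{23813989}{4005} \approx -5946.1$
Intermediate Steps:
$a{\left(S,R \right)} = -5 - R$
$K{\left(p \right)} = -5$
$\frac{29984}{K{\left(99 \right)}} + \frac{40639}{8 \cdot 105 - 39} = \frac{29984}{-5} + \frac{40639}{8 \cdot 105 - 39} = 29984 \left(- \frac{1}{5}\right) + \frac{40639}{840 - 39} = - \frac{29984}{5} + \frac{40639}{801} = - \frac{23813989}{4005}$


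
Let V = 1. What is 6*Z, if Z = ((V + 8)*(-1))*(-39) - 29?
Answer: 1932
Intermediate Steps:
Z = 322 (Z = ((1 + 8)*(-1))*(-39) - 29 = (9*(-1))*(-39) - 29 = -9*(-39) - 29 = 351 - 29 = 322)
6*Z = 6*322 = 1932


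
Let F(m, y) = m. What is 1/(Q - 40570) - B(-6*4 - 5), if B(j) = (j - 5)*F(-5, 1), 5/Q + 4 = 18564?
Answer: -25601296342/150595839 ≈ -170.00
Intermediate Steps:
Q = 1/3712 (Q = 5/(-4 + 18564) = 5/18560 = 5*(1/18560) = 1/3712 ≈ 0.00026940)
B(j) = 25 - 5*j (B(j) = (j - 5)*(-5) = (-5 + j)*(-5) = 25 - 5*j)
1/(Q - 40570) - B(-6*4 - 5) = 1/(1/3712 - 40570) - (25 - 5*(-6*4 - 5)) = 1/(-150595839/3712) - (25 - 5*(-24 - 5)) = -3712/150595839 - (25 - 5*(-29)) = -3712/150595839 - (25 + 145) = -3712/150595839 - 1*170 = -3712/150595839 - 170 = -25601296342/150595839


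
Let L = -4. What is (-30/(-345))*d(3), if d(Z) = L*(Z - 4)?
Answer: 8/23 ≈ 0.34783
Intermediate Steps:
d(Z) = 16 - 4*Z (d(Z) = -4*(Z - 4) = -4*(-4 + Z) = 16 - 4*Z)
(-30/(-345))*d(3) = (-30/(-345))*(16 - 4*3) = (-30*(-1/345))*(16 - 12) = (2/23)*4 = 8/23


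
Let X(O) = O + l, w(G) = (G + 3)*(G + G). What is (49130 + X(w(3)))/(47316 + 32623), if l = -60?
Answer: 49106/79939 ≈ 0.61429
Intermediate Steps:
w(G) = 2*G*(3 + G) (w(G) = (3 + G)*(2*G) = 2*G*(3 + G))
X(O) = -60 + O (X(O) = O - 60 = -60 + O)
(49130 + X(w(3)))/(47316 + 32623) = (49130 + (-60 + 2*3*(3 + 3)))/(47316 + 32623) = (49130 + (-60 + 2*3*6))/79939 = (49130 + (-60 + 36))*(1/79939) = (49130 - 24)*(1/79939) = 49106*(1/79939) = 49106/79939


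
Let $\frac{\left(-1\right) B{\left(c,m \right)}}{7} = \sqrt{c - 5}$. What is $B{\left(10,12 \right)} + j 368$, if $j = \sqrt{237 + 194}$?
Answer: $- 7 \sqrt{5} + 368 \sqrt{431} \approx 7624.2$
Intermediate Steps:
$j = \sqrt{431} \approx 20.761$
$B{\left(c,m \right)} = - 7 \sqrt{-5 + c}$ ($B{\left(c,m \right)} = - 7 \sqrt{c - 5} = - 7 \sqrt{-5 + c}$)
$B{\left(10,12 \right)} + j 368 = - 7 \sqrt{-5 + 10} + \sqrt{431} \cdot 368 = - 7 \sqrt{5} + 368 \sqrt{431}$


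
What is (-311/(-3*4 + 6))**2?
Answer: 96721/36 ≈ 2686.7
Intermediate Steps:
(-311/(-3*4 + 6))**2 = (-311/(-12 + 6))**2 = (-311/(-6))**2 = (-311*(-1/6))**2 = (311/6)**2 = 96721/36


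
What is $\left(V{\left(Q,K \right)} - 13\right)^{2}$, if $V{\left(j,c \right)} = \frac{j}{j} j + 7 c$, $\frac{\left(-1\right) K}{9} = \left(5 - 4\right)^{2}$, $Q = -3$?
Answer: $6241$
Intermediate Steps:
$K = -9$ ($K = - 9 \left(5 - 4\right)^{2} = - 9 \cdot 1^{2} = \left(-9\right) 1 = -9$)
$V{\left(j,c \right)} = j + 7 c$ ($V{\left(j,c \right)} = 1 j + 7 c = j + 7 c$)
$\left(V{\left(Q,K \right)} - 13\right)^{2} = \left(\left(-3 + 7 \left(-9\right)\right) - 13\right)^{2} = \left(\left(-3 - 63\right) - 13\right)^{2} = \left(-66 - 13\right)^{2} = \left(-79\right)^{2} = 6241$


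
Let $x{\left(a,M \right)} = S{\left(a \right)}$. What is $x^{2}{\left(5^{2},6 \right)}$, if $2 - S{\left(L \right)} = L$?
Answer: $529$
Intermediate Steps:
$S{\left(L \right)} = 2 - L$
$x{\left(a,M \right)} = 2 - a$
$x^{2}{\left(5^{2},6 \right)} = \left(2 - 5^{2}\right)^{2} = \left(2 - 25\right)^{2} = \left(-23\right)^{2} = 529$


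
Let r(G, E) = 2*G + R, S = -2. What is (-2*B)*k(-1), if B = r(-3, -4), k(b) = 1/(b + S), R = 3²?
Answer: 2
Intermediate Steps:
R = 9
k(b) = 1/(-2 + b) (k(b) = 1/(b - 2) = 1/(-2 + b))
r(G, E) = 9 + 2*G (r(G, E) = 2*G + 9 = 9 + 2*G)
B = 3 (B = 9 + 2*(-3) = 9 - 6 = 3)
(-2*B)*k(-1) = (-2*3)/(-2 - 1) = -6/(-3) = -6*(-⅓) = 2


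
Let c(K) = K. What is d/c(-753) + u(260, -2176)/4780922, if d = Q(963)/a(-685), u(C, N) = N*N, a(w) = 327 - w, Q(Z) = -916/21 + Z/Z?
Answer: 37888472259523/38253964110516 ≈ 0.99045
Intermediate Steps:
Q(Z) = -895/21 (Q(Z) = -916*1/21 + 1 = -916/21 + 1 = -895/21)
u(C, N) = N²
d = -895/21252 (d = -895/(21*(327 - 1*(-685))) = -895/(21*(327 + 685)) = -895/21/1012 = -895/21*1/1012 = -895/21252 ≈ -0.042114)
d/c(-753) + u(260, -2176)/4780922 = -895/21252/(-753) + (-2176)²/4780922 = -895/21252*(-1/753) + 4734976*(1/4780922) = 895/16002756 + 2367488/2390461 = 37888472259523/38253964110516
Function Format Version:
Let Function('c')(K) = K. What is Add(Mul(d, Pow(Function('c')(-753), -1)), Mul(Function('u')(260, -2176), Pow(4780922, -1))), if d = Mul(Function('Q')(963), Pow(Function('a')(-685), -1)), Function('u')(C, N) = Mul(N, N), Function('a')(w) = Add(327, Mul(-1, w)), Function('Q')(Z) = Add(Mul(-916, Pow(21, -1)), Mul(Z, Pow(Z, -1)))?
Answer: Rational(37888472259523, 38253964110516) ≈ 0.99045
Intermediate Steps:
Function('Q')(Z) = Rational(-895, 21) (Function('Q')(Z) = Add(Mul(-916, Rational(1, 21)), 1) = Add(Rational(-916, 21), 1) = Rational(-895, 21))
Function('u')(C, N) = Pow(N, 2)
d = Rational(-895, 21252) (d = Mul(Rational(-895, 21), Pow(Add(327, Mul(-1, -685)), -1)) = Mul(Rational(-895, 21), Pow(Add(327, 685), -1)) = Mul(Rational(-895, 21), Pow(1012, -1)) = Mul(Rational(-895, 21), Rational(1, 1012)) = Rational(-895, 21252) ≈ -0.042114)
Add(Mul(d, Pow(Function('c')(-753), -1)), Mul(Function('u')(260, -2176), Pow(4780922, -1))) = Add(Mul(Rational(-895, 21252), Pow(-753, -1)), Mul(Pow(-2176, 2), Pow(4780922, -1))) = Add(Mul(Rational(-895, 21252), Rational(-1, 753)), Mul(4734976, Rational(1, 4780922))) = Add(Rational(895, 16002756), Rational(2367488, 2390461)) = Rational(37888472259523, 38253964110516)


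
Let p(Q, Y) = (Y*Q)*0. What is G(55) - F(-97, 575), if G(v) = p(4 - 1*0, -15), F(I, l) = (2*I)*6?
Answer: 1164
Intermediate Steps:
p(Q, Y) = 0 (p(Q, Y) = (Q*Y)*0 = 0)
F(I, l) = 12*I
G(v) = 0
G(55) - F(-97, 575) = 0 - 12*(-97) = 0 - 1*(-1164) = 0 + 1164 = 1164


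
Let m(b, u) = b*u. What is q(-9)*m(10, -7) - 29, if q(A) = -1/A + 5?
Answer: -3481/9 ≈ -386.78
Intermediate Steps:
q(A) = 5 - 1/A
q(-9)*m(10, -7) - 29 = (5 - 1/(-9))*(10*(-7)) - 29 = (5 - 1*(-⅑))*(-70) - 29 = (5 + ⅑)*(-70) - 29 = (46/9)*(-70) - 29 = -3220/9 - 29 = -3481/9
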